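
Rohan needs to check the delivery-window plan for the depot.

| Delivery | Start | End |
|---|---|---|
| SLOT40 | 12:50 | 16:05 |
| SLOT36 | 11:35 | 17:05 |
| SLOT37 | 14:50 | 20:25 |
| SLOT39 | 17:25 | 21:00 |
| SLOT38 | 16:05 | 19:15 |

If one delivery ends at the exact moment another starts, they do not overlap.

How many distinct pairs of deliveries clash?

Sorted by start: SLOT36, SLOT40, SLOT37, SLOT38, SLOT39.
SLOT40 starts before SLOT36 ends → SLOT36 and SLOT40 overlap.
SLOT37 starts before SLOT36 ends → SLOT36 and SLOT37 overlap.
SLOT38 starts before SLOT36 ends → SLOT36 and SLOT38 overlap.
SLOT39 starts after SLOT36 ends.
SLOT37 starts before SLOT40 ends → SLOT40 and SLOT37 overlap.
SLOT38 starts exactly when SLOT40 ends (back-to-back, no overlap), so SLOT40 has no further overlaps.
SLOT38 starts before SLOT37 ends → SLOT37 and SLOT38 overlap.
SLOT39 starts before SLOT37 ends → SLOT37 and SLOT39 overlap.
SLOT39 starts before SLOT38 ends → SLOT38 and SLOT39 overlap.
Overlapping pairs: SLOT36 & SLOT37, SLOT36 & SLOT38, SLOT36 & SLOT40, SLOT37 & SLOT38, SLOT37 & SLOT39, SLOT37 & SLOT40, SLOT38 & SLOT39 — 7 in total.

7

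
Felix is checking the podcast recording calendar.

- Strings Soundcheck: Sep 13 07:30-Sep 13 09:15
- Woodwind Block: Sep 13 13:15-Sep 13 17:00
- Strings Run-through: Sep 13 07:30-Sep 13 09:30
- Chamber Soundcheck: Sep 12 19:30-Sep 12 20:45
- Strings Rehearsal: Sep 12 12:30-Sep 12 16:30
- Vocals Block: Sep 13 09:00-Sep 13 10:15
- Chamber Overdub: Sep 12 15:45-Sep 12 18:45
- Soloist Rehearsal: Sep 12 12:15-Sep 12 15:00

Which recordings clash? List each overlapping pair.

Chamber Overdub & Strings Rehearsal, Soloist Rehearsal & Strings Rehearsal, Strings Run-through & Strings Soundcheck, Strings Run-through & Vocals Block, Strings Soundcheck & Vocals Block

Two intervals overlap when each starts before the other ends.
Sorted by start: Soloist Rehearsal, Strings Rehearsal, Chamber Overdub, Chamber Soundcheck, Strings Run-through, Strings Soundcheck, Vocals Block, Woodwind Block.
Strings Rehearsal starts before Soloist Rehearsal ends → Soloist Rehearsal and Strings Rehearsal overlap.
Chamber Overdub starts after Soloist Rehearsal ends, so Soloist Rehearsal has no further overlaps.
Chamber Overdub starts before Strings Rehearsal ends → Strings Rehearsal and Chamber Overdub overlap.
Chamber Soundcheck starts after Strings Rehearsal ends, so Strings Rehearsal has no further overlaps.
Chamber Soundcheck starts after Chamber Overdub ends, so Chamber Overdub has no further overlaps.
Strings Run-through starts after Chamber Soundcheck ends, so Chamber Soundcheck has no further overlaps.
Strings Soundcheck starts before Strings Run-through ends → Strings Run-through and Strings Soundcheck overlap.
Vocals Block starts before Strings Run-through ends → Strings Run-through and Vocals Block overlap.
Woodwind Block starts after Strings Run-through ends.
Vocals Block starts before Strings Soundcheck ends → Strings Soundcheck and Vocals Block overlap.
Woodwind Block starts after Strings Soundcheck ends.
Woodwind Block starts after Vocals Block ends.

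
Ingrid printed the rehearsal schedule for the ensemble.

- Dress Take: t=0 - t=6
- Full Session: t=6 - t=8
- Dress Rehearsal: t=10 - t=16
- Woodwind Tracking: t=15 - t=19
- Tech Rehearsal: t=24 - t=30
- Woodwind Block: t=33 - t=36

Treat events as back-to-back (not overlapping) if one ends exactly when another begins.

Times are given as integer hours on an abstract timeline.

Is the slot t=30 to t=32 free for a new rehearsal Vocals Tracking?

Dress Take: ends t=6 at or before Vocals Tracking starts t=30 → clear.
Full Session: ends t=8 at or before Vocals Tracking starts t=30 → clear.
Dress Rehearsal: ends t=16 at or before Vocals Tracking starts t=30 → clear.
Woodwind Tracking: ends t=19 at or before Vocals Tracking starts t=30 → clear.
Tech Rehearsal: ends t=30 at or before Vocals Tracking starts t=30 → clear.
Woodwind Block: starts t=33 at or after Vocals Tracking ends t=32 → clear.

Yes — the slot is free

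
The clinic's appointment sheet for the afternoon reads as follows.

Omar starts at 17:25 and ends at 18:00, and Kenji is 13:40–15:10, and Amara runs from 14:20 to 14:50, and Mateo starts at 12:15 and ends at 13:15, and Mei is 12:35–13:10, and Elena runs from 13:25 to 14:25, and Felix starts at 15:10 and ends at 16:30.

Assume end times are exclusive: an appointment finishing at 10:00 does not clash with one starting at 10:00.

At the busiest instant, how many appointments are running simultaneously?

Walk through starts and ends in time order (an end at T is processed before a start at T):
12:15 start Mateo → 1
12:35 start Mei → 2
13:10 end Mei → 1
13:15 end Mateo → 0
13:25 start Elena → 1
13:40 start Kenji → 2
14:20 start Amara → 3
14:25 end Elena → 2
14:50 end Amara → 1
15:10 end Kenji → 0
15:10 start Felix → 1
16:30 end Felix → 0
17:25 start Omar → 1
18:00 end Omar → 0
Peak is 3, at 14:20 (Amara, Elena, Kenji).

3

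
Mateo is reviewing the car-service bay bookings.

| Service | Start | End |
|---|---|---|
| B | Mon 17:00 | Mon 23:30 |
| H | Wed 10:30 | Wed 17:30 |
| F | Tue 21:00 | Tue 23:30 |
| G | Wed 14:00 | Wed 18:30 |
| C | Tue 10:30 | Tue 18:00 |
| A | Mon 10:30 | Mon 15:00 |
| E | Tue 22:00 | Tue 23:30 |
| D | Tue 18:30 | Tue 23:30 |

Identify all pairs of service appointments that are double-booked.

D & E, D & F, E & F, G & H

Sorted by start: A, B, C, D, F, E, H, G.
B starts after A ends — done with A.
C starts after B ends — done with B.
D starts after C ends — done with C.
F starts before D ends → D and F overlap.
E starts before D ends → D and E overlap.
H starts after D ends — done with D.
E starts before F ends → F and E overlap.
H starts after F ends — done with F.
H starts after E ends — done with E.
G starts before H ends → H and G overlap.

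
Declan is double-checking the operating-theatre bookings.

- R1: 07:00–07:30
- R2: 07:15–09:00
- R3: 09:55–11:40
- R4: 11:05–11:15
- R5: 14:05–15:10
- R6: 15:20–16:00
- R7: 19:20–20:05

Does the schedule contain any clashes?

Yes

Sorted by start: R1, R2, R3, R4, R5, R6, R7.
R2 starts before R1 ends → R1 and R2 overlap.
That's a conflict, so the schedule is not conflict-free.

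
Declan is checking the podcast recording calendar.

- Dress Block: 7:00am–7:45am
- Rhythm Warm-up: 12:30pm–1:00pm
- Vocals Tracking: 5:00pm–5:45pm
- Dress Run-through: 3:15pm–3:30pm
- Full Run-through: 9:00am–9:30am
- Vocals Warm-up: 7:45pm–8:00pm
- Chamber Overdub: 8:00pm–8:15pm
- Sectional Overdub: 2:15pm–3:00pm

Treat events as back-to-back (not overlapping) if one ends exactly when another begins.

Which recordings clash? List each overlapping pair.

no overlapping pairs

Sorted by start: Dress Block, Full Run-through, Rhythm Warm-up, Sectional Overdub, Dress Run-through, Vocals Tracking, Vocals Warm-up, Chamber Overdub.
Full Run-through starts after Dress Block ends; Dress Block is clear from here.
Rhythm Warm-up starts after Full Run-through ends; Full Run-through is clear from here.
Sectional Overdub starts after Rhythm Warm-up ends; Rhythm Warm-up is clear from here.
Dress Run-through starts after Sectional Overdub ends; Sectional Overdub is clear from here.
Vocals Tracking starts after Dress Run-through ends; Dress Run-through is clear from here.
Vocals Warm-up starts after Vocals Tracking ends; Vocals Tracking is clear from here.
Chamber Overdub starts exactly when Vocals Warm-up ends (back-to-back, no overlap).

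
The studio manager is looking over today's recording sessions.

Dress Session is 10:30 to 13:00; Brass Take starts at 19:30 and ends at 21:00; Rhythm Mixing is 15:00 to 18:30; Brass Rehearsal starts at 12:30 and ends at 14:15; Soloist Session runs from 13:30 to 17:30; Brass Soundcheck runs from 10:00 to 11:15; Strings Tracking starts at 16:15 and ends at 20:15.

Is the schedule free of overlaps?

Sorted by start: Brass Soundcheck, Dress Session, Brass Rehearsal, Soloist Session, Rhythm Mixing, Strings Tracking, Brass Take.
Dress Session starts before Brass Soundcheck ends → Brass Soundcheck and Dress Session overlap.
That's a conflict, so the schedule is not conflict-free.

No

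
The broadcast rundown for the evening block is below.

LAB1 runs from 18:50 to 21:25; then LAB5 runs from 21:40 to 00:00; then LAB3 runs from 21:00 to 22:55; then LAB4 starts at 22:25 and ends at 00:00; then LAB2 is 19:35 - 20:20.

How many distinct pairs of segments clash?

Sorted by start: LAB1, LAB2, LAB3, LAB5, LAB4.
LAB2 starts before LAB1 ends → LAB1 and LAB2 overlap.
LAB3 starts before LAB1 ends → LAB1 and LAB3 overlap.
LAB5 starts after LAB1 ends — done with LAB1.
LAB3 starts after LAB2 ends — done with LAB2.
LAB5 starts before LAB3 ends → LAB3 and LAB5 overlap.
LAB4 starts before LAB3 ends → LAB3 and LAB4 overlap.
LAB4 starts before LAB5 ends → LAB5 and LAB4 overlap.
Overlapping pairs: LAB1 & LAB2, LAB1 & LAB3, LAB3 & LAB4, LAB3 & LAB5, LAB4 & LAB5 — 5 in total.

5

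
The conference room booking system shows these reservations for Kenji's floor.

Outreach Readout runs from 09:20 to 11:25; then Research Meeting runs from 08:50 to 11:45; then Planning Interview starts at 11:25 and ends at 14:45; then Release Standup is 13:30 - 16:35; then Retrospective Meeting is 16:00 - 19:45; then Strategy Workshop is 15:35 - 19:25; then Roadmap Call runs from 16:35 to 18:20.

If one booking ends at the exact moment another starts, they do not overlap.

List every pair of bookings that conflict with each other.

Outreach Readout & Research Meeting, Planning Interview & Release Standup, Planning Interview & Research Meeting, Release Standup & Retrospective Meeting, Release Standup & Strategy Workshop, Retrospective Meeting & Roadmap Call, Retrospective Meeting & Strategy Workshop, Roadmap Call & Strategy Workshop

Sorted by start: Research Meeting, Outreach Readout, Planning Interview, Release Standup, Strategy Workshop, Retrospective Meeting, Roadmap Call.
Outreach Readout starts before Research Meeting ends → Research Meeting and Outreach Readout overlap.
Planning Interview starts before Research Meeting ends → Research Meeting and Planning Interview overlap.
Release Standup starts after Research Meeting ends; Research Meeting is clear from here.
Planning Interview starts exactly when Outreach Readout ends (back-to-back, no overlap); Outreach Readout is clear from here.
Release Standup starts before Planning Interview ends → Planning Interview and Release Standup overlap.
Strategy Workshop starts after Planning Interview ends; Planning Interview is clear from here.
Strategy Workshop starts before Release Standup ends → Release Standup and Strategy Workshop overlap.
Retrospective Meeting starts before Release Standup ends → Release Standup and Retrospective Meeting overlap.
Roadmap Call starts exactly when Release Standup ends (back-to-back, no overlap).
Retrospective Meeting starts before Strategy Workshop ends → Strategy Workshop and Retrospective Meeting overlap.
Roadmap Call starts before Strategy Workshop ends → Strategy Workshop and Roadmap Call overlap.
Roadmap Call starts before Retrospective Meeting ends → Retrospective Meeting and Roadmap Call overlap.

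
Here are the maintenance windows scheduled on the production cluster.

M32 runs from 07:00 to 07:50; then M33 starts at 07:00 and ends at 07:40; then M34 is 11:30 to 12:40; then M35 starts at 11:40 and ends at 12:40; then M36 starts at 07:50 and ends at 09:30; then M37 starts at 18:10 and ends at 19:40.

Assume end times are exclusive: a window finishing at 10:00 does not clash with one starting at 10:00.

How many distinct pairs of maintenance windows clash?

Sorted by start: M32, M33, M36, M34, M35, M37.
M33 starts before M32 ends → M32 and M33 overlap.
M36 starts exactly when M32 ends (back-to-back, no overlap); M32 is clear from here.
M36 starts after M33 ends; M33 is clear from here.
M34 starts after M36 ends; M36 is clear from here.
M35 starts before M34 ends → M34 and M35 overlap.
M37 starts after M34 ends.
M37 starts after M35 ends.
Overlapping pairs: M32 & M33, M34 & M35 — 2 in total.

2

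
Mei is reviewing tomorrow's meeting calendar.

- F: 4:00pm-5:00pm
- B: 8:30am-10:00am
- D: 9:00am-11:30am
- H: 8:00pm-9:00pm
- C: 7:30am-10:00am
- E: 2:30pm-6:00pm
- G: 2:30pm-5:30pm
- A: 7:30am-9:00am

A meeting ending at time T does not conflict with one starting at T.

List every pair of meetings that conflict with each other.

Sorted by start: A, C, B, D, E, G, F, H.
C starts before A ends → A and C overlap.
B starts before A ends → A and B overlap.
D starts exactly when A ends (back-to-back, no overlap); A is clear from here.
B starts before C ends → C and B overlap.
D starts before C ends → C and D overlap.
E starts after C ends; C is clear from here.
D starts before B ends → B and D overlap.
E starts after B ends; B is clear from here.
E starts after D ends; D is clear from here.
G starts before E ends → E and G overlap.
F starts before E ends → E and F overlap.
H starts after E ends.
F starts before G ends → G and F overlap.
H starts after G ends.
H starts after F ends.

A & B, A & C, B & C, B & D, C & D, E & F, E & G, F & G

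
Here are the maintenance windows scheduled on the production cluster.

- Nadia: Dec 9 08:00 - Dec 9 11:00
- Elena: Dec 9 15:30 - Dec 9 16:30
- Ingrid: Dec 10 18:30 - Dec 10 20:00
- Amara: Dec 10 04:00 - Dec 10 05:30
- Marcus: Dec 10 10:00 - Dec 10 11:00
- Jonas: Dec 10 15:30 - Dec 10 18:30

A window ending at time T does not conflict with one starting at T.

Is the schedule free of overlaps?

Yes

Sorted by start: Nadia, Elena, Amara, Marcus, Jonas, Ingrid.
Elena starts after Nadia ends, so nothing later overlaps Nadia either.
Amara starts after Elena ends, so nothing later overlaps Elena either.
Marcus starts after Amara ends, so nothing later overlaps Amara either.
Jonas starts after Marcus ends, so nothing later overlaps Marcus either.
Ingrid starts exactly when Jonas ends (back-to-back, no overlap).
Every pair is clear; the schedule has no overlaps.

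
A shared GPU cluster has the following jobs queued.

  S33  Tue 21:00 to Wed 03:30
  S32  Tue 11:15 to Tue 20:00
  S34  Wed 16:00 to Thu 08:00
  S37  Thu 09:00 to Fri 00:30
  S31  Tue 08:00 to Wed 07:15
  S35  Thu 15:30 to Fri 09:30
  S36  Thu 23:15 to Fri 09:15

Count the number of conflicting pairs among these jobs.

5

Two intervals overlap when each starts before the other ends.
Sorted by start: S31, S32, S33, S34, S37, S35, S36.
S32 starts before S31 ends → S31 and S32 overlap.
S33 starts before S31 ends → S31 and S33 overlap.
S34 starts after S31 ends, so S31 has no further overlaps.
S33 starts after S32 ends, so S32 has no further overlaps.
S34 starts after S33 ends, so S33 has no further overlaps.
S37 starts after S34 ends, so S34 has no further overlaps.
S35 starts before S37 ends → S37 and S35 overlap.
S36 starts before S37 ends → S37 and S36 overlap.
S36 starts before S35 ends → S35 and S36 overlap.
Overlapping pairs: S31 & S32, S31 & S33, S35 & S36, S35 & S37, S36 & S37 — 5 in total.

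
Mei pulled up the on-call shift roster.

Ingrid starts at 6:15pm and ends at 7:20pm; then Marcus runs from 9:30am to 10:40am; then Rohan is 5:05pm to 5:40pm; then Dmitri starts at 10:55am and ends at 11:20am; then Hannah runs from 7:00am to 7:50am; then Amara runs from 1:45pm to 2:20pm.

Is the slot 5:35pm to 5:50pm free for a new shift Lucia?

Hannah: ends 7:50am at or before Lucia starts 5:35pm → clear.
Marcus: ends 10:40am at or before Lucia starts 5:35pm → clear.
Dmitri: ends 11:20am at or before Lucia starts 5:35pm → clear.
Amara: ends 2:20pm at or before Lucia starts 5:35pm → clear.
Rohan: starts 5:05pm before Lucia ends 5:50pm, and ends 5:40pm after Lucia starts 5:35pm → overlap.
Ingrid: starts 6:15pm at or after Lucia ends 5:50pm → clear.
Lucia overlaps Rohan.

No — it overlaps Rohan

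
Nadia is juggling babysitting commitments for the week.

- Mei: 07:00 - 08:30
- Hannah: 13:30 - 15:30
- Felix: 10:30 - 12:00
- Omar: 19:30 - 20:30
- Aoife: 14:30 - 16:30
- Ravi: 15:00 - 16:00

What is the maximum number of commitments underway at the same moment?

3

Sweep the timeline, counting +1 at each start and −1 at each end (ends before starts at a tie):
07:00 start Mei → 1
08:30 end Mei → 0
10:30 start Felix → 1
12:00 end Felix → 0
13:30 start Hannah → 1
14:30 start Aoife → 2
15:00 start Ravi → 3
15:30 end Hannah → 2
16:00 end Ravi → 1
16:30 end Aoife → 0
19:30 start Omar → 1
20:30 end Omar → 0
Peak is 3, at 15:00 (Aoife, Hannah, Ravi).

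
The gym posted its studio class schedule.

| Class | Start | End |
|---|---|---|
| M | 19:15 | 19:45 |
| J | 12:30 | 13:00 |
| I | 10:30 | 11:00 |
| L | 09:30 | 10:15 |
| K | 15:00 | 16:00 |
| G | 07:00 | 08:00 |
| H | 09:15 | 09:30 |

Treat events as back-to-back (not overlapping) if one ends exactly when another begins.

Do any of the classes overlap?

Sorted by start: G, H, L, I, J, K, M.
H starts after G ends, so nothing later overlaps G either.
L starts exactly when H ends (back-to-back, no overlap), so nothing later overlaps H either.
I starts after L ends, so nothing later overlaps L either.
J starts after I ends, so nothing later overlaps I either.
K starts after J ends, so nothing later overlaps J either.
M starts after K ends.
Every pair is clear; the schedule has no overlaps.

No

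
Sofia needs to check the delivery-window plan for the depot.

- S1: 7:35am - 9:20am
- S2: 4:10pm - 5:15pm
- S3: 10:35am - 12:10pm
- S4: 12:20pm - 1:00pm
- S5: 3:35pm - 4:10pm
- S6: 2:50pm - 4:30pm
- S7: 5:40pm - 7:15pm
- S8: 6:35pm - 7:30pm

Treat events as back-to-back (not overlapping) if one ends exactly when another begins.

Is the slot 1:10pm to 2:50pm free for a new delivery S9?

S1: ends 9:20am at or before S9 starts 1:10pm → clear.
S3: ends 12:10pm at or before S9 starts 1:10pm → clear.
S4: ends 1:00pm at or before S9 starts 1:10pm → clear.
S6: starts 2:50pm at or after S9 ends 2:50pm → clear.
S5: starts 3:35pm at or after S9 ends 2:50pm → clear.
S2: starts 4:10pm at or after S9 ends 2:50pm → clear.
S7: starts 5:40pm at or after S9 ends 2:50pm → clear.
S8: starts 6:35pm at or after S9 ends 2:50pm → clear.

Yes — the slot is free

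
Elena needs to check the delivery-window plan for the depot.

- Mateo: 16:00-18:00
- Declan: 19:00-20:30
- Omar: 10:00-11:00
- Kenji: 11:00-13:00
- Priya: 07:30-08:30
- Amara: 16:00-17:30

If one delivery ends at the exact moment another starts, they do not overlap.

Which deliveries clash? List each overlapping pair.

Sorted by start: Priya, Omar, Kenji, Mateo, Amara, Declan.
Omar starts after Priya ends; Priya is clear from here.
Kenji starts exactly when Omar ends (back-to-back, no overlap); Omar is clear from here.
Mateo starts after Kenji ends; Kenji is clear from here.
Amara starts before Mateo ends → Mateo and Amara overlap.
Declan starts after Mateo ends.
Declan starts after Amara ends.

Amara & Mateo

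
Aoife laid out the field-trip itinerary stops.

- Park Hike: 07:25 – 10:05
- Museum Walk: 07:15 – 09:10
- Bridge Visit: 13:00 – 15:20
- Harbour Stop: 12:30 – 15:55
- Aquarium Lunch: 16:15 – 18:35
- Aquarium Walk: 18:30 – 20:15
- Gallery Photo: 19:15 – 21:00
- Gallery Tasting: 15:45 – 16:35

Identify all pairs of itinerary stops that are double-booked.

Sorted by start: Museum Walk, Park Hike, Harbour Stop, Bridge Visit, Gallery Tasting, Aquarium Lunch, Aquarium Walk, Gallery Photo.
Park Hike starts before Museum Walk ends → Museum Walk and Park Hike overlap.
Harbour Stop starts after Museum Walk ends, so nothing later overlaps Museum Walk either.
Harbour Stop starts after Park Hike ends, so nothing later overlaps Park Hike either.
Bridge Visit starts before Harbour Stop ends → Harbour Stop and Bridge Visit overlap.
Gallery Tasting starts before Harbour Stop ends → Harbour Stop and Gallery Tasting overlap.
Aquarium Lunch starts after Harbour Stop ends, so nothing later overlaps Harbour Stop either.
Gallery Tasting starts after Bridge Visit ends, so nothing later overlaps Bridge Visit either.
Aquarium Lunch starts before Gallery Tasting ends → Gallery Tasting and Aquarium Lunch overlap.
Aquarium Walk starts after Gallery Tasting ends, so nothing later overlaps Gallery Tasting either.
Aquarium Walk starts before Aquarium Lunch ends → Aquarium Lunch and Aquarium Walk overlap.
Gallery Photo starts after Aquarium Lunch ends.
Gallery Photo starts before Aquarium Walk ends → Aquarium Walk and Gallery Photo overlap.

Aquarium Lunch & Aquarium Walk, Aquarium Lunch & Gallery Tasting, Aquarium Walk & Gallery Photo, Bridge Visit & Harbour Stop, Gallery Tasting & Harbour Stop, Museum Walk & Park Hike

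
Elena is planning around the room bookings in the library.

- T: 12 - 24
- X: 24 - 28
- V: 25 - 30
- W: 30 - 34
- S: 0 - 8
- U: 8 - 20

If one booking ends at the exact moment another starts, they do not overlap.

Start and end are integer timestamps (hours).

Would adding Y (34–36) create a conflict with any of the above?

No — it doesn't clash with anything

S: ends 8 at or before Y starts 34 → clear.
U: ends 20 at or before Y starts 34 → clear.
T: ends 24 at or before Y starts 34 → clear.
X: ends 28 at or before Y starts 34 → clear.
V: ends 30 at or before Y starts 34 → clear.
W: ends 34 at or before Y starts 34 → clear.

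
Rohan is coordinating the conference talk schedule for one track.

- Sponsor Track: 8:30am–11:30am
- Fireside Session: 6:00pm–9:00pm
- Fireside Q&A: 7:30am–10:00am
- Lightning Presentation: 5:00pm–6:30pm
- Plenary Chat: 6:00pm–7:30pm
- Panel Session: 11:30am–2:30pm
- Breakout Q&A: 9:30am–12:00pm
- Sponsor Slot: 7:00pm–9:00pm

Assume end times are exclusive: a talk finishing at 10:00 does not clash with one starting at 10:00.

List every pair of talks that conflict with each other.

Breakout Q&A & Fireside Q&A, Breakout Q&A & Panel Session, Breakout Q&A & Sponsor Track, Fireside Q&A & Sponsor Track, Fireside Session & Lightning Presentation, Fireside Session & Plenary Chat, Fireside Session & Sponsor Slot, Lightning Presentation & Plenary Chat, Plenary Chat & Sponsor Slot

Sorted by start: Fireside Q&A, Sponsor Track, Breakout Q&A, Panel Session, Lightning Presentation, Plenary Chat, Fireside Session, Sponsor Slot.
Sponsor Track starts before Fireside Q&A ends → Fireside Q&A and Sponsor Track overlap.
Breakout Q&A starts before Fireside Q&A ends → Fireside Q&A and Breakout Q&A overlap.
Panel Session starts after Fireside Q&A ends, so Fireside Q&A has no further overlaps.
Breakout Q&A starts before Sponsor Track ends → Sponsor Track and Breakout Q&A overlap.
Panel Session starts exactly when Sponsor Track ends (back-to-back, no overlap), so Sponsor Track has no further overlaps.
Panel Session starts before Breakout Q&A ends → Breakout Q&A and Panel Session overlap.
Lightning Presentation starts after Breakout Q&A ends, so Breakout Q&A has no further overlaps.
Lightning Presentation starts after Panel Session ends, so Panel Session has no further overlaps.
Plenary Chat starts before Lightning Presentation ends → Lightning Presentation and Plenary Chat overlap.
Fireside Session starts before Lightning Presentation ends → Lightning Presentation and Fireside Session overlap.
Sponsor Slot starts after Lightning Presentation ends.
Fireside Session starts before Plenary Chat ends → Plenary Chat and Fireside Session overlap.
Sponsor Slot starts before Plenary Chat ends → Plenary Chat and Sponsor Slot overlap.
Sponsor Slot starts before Fireside Session ends → Fireside Session and Sponsor Slot overlap.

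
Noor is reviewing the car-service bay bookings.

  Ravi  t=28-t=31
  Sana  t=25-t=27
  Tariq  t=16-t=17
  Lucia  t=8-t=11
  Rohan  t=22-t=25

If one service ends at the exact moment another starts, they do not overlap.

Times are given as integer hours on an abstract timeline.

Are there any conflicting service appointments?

No

Check each pair: they overlap iff neither finishes before the other starts.
Sorted by start: Lucia, Tariq, Rohan, Sana, Ravi.
Tariq starts after Lucia ends; Lucia is clear from here.
Rohan starts after Tariq ends; Tariq is clear from here.
Sana starts exactly when Rohan ends (back-to-back, no overlap); Rohan is clear from here.
Ravi starts after Sana ends.
Every pair is clear; the schedule has no overlaps.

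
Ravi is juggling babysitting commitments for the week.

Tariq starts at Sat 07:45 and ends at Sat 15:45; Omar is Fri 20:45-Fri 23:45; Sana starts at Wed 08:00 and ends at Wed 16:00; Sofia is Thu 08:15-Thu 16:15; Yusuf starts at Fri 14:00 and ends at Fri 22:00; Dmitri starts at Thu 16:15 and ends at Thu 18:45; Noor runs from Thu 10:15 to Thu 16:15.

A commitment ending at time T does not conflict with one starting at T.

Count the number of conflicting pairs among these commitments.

2

Check each pair: they overlap iff neither finishes before the other starts.
Sorted by start: Sana, Sofia, Noor, Dmitri, Yusuf, Omar, Tariq.
Sofia starts after Sana ends, so Sana has no further overlaps.
Noor starts before Sofia ends → Sofia and Noor overlap.
Dmitri starts exactly when Sofia ends (back-to-back, no overlap), so Sofia has no further overlaps.
Dmitri starts exactly when Noor ends (back-to-back, no overlap), so Noor has no further overlaps.
Yusuf starts after Dmitri ends, so Dmitri has no further overlaps.
Omar starts before Yusuf ends → Yusuf and Omar overlap.
Tariq starts after Yusuf ends.
Tariq starts after Omar ends.
Overlapping pairs: Noor & Sofia, Omar & Yusuf — 2 in total.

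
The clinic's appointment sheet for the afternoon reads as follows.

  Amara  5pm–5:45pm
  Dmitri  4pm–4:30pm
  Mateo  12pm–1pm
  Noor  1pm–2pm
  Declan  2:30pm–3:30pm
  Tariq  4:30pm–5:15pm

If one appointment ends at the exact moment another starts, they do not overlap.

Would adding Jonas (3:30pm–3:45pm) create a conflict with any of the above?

No — it doesn't clash with anything

Mateo: ends 1pm at or before Jonas starts 3:30pm → clear.
Noor: ends 2pm at or before Jonas starts 3:30pm → clear.
Declan: ends 3:30pm at or before Jonas starts 3:30pm → clear.
Dmitri: starts 4pm at or after Jonas ends 3:45pm → clear.
Tariq: starts 4:30pm at or after Jonas ends 3:45pm → clear.
Amara: starts 5pm at or after Jonas ends 3:45pm → clear.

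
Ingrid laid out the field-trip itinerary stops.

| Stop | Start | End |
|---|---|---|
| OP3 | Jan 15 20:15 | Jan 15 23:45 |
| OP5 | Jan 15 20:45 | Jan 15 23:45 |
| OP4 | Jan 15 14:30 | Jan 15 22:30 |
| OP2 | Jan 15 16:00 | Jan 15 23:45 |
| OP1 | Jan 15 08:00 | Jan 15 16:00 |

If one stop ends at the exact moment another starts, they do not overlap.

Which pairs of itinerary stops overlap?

OP1 & OP4, OP2 & OP3, OP2 & OP4, OP2 & OP5, OP3 & OP4, OP3 & OP5, OP4 & OP5

Check each pair: they overlap iff neither finishes before the other starts.
Sorted by start: OP1, OP4, OP2, OP3, OP5.
OP4 starts before OP1 ends → OP1 and OP4 overlap.
OP2 starts exactly when OP1 ends (back-to-back, no overlap); OP1 is clear from here.
OP2 starts before OP4 ends → OP4 and OP2 overlap.
OP3 starts before OP4 ends → OP4 and OP3 overlap.
OP5 starts before OP4 ends → OP4 and OP5 overlap.
OP3 starts before OP2 ends → OP2 and OP3 overlap.
OP5 starts before OP2 ends → OP2 and OP5 overlap.
OP5 starts before OP3 ends → OP3 and OP5 overlap.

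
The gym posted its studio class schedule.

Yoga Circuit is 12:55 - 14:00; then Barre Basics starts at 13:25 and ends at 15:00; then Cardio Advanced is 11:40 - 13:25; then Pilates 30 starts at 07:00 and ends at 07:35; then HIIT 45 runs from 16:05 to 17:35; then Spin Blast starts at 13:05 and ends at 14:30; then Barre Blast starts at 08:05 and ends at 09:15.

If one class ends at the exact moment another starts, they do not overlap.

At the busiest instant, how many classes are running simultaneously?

3

Sweep the timeline, counting +1 at each start and −1 at each end (ends before starts at a tie):
07:00 start Pilates 30 → 1
07:35 end Pilates 30 → 0
08:05 start Barre Blast → 1
09:15 end Barre Blast → 0
11:40 start Cardio Advanced → 1
12:55 start Yoga Circuit → 2
13:05 start Spin Blast → 3
13:25 end Cardio Advanced → 2
13:25 start Barre Basics → 3
14:00 end Yoga Circuit → 2
14:30 end Spin Blast → 1
15:00 end Barre Basics → 0
16:05 start HIIT 45 → 1
17:35 end HIIT 45 → 0
Peak is 3, at 13:05 (Cardio Advanced, Spin Blast, Yoga Circuit).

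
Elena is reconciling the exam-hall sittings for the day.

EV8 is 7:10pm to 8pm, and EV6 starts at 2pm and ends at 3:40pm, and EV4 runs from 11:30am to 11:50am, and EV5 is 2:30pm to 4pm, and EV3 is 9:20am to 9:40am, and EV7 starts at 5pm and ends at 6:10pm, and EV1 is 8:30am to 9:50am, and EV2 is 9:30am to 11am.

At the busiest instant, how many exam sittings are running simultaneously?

3

Sweep the timeline, counting +1 at each start and −1 at each end (ends before starts at a tie):
8:30am start EV1 → 1
9:20am start EV3 → 2
9:30am start EV2 → 3
9:40am end EV3 → 2
9:50am end EV1 → 1
11am end EV2 → 0
11:30am start EV4 → 1
11:50am end EV4 → 0
2pm start EV6 → 1
2:30pm start EV5 → 2
3:40pm end EV6 → 1
4pm end EV5 → 0
5pm start EV7 → 1
6:10pm end EV7 → 0
7:10pm start EV8 → 1
8pm end EV8 → 0
Peak is 3, at 9:30am (EV1, EV2, EV3).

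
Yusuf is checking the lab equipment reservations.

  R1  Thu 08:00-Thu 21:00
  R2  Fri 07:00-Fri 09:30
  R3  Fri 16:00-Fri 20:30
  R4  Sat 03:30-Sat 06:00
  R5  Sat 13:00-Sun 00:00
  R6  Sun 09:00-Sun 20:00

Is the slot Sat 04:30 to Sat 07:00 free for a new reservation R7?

R1: ends Thu 21:00 at or before R7 starts Sat 04:30 → clear.
R2: ends Fri 09:30 at or before R7 starts Sat 04:30 → clear.
R3: ends Fri 20:30 at or before R7 starts Sat 04:30 → clear.
R4: starts Sat 03:30 before R7 ends Sat 07:00, and ends Sat 06:00 after R7 starts Sat 04:30 → overlap.
R5: starts Sat 13:00 at or after R7 ends Sat 07:00 → clear.
R6: starts Sun 09:00 at or after R7 ends Sat 07:00 → clear.
R7 overlaps R4.

No — it overlaps R4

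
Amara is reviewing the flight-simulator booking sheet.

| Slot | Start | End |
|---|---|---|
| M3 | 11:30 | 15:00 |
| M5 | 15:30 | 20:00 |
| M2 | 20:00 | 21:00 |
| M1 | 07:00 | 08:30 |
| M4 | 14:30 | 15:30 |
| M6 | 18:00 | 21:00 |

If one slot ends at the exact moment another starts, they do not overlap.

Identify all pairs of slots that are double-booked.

Check each pair: they overlap iff neither finishes before the other starts.
Sorted by start: M1, M3, M4, M5, M6, M2.
M3 starts after M1 ends, so nothing later overlaps M1 either.
M4 starts before M3 ends → M3 and M4 overlap.
M5 starts after M3 ends, so nothing later overlaps M3 either.
M5 starts exactly when M4 ends (back-to-back, no overlap), so nothing later overlaps M4 either.
M6 starts before M5 ends → M5 and M6 overlap.
M2 starts exactly when M5 ends (back-to-back, no overlap).
M2 starts before M6 ends → M6 and M2 overlap.

M2 & M6, M3 & M4, M5 & M6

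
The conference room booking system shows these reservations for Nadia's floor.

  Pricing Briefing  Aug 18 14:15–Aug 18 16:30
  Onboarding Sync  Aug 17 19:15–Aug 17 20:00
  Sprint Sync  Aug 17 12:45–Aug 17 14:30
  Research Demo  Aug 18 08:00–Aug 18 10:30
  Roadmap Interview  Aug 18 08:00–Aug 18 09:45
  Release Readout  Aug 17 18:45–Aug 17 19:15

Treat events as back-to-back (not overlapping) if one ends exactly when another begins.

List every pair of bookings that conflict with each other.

Check each pair: they overlap iff neither finishes before the other starts.
Sorted by start: Sprint Sync, Release Readout, Onboarding Sync, Research Demo, Roadmap Interview, Pricing Briefing.
Release Readout starts after Sprint Sync ends, so nothing later overlaps Sprint Sync either.
Onboarding Sync starts exactly when Release Readout ends (back-to-back, no overlap), so nothing later overlaps Release Readout either.
Research Demo starts after Onboarding Sync ends, so nothing later overlaps Onboarding Sync either.
Roadmap Interview starts before Research Demo ends → Research Demo and Roadmap Interview overlap.
Pricing Briefing starts after Research Demo ends.
Pricing Briefing starts after Roadmap Interview ends.

Research Demo & Roadmap Interview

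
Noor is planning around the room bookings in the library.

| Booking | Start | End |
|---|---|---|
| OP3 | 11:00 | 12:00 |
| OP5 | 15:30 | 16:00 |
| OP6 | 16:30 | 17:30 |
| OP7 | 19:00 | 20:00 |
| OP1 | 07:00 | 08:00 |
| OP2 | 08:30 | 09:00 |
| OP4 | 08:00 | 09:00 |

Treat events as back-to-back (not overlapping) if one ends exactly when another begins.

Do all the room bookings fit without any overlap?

Sorted by start: OP1, OP4, OP2, OP3, OP5, OP6, OP7.
OP4 starts exactly when OP1 ends (back-to-back, no overlap), so nothing later overlaps OP1 either.
OP2 starts before OP4 ends → OP4 and OP2 overlap.
That's a conflict, so the schedule is not conflict-free.

No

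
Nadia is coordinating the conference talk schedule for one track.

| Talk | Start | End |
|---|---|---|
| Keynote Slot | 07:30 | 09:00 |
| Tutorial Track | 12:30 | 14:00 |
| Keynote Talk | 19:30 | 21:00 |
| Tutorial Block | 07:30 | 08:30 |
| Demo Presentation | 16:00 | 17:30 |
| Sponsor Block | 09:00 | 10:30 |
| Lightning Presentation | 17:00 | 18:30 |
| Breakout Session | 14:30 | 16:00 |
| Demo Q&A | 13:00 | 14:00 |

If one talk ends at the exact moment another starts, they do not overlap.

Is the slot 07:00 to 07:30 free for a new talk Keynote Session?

Yes — the slot is free

Keynote Slot: starts 07:30 at or after Keynote Session ends 07:30 → clear.
Tutorial Block: starts 07:30 at or after Keynote Session ends 07:30 → clear.
Sponsor Block: starts 09:00 at or after Keynote Session ends 07:30 → clear.
Tutorial Track: starts 12:30 at or after Keynote Session ends 07:30 → clear.
Demo Q&A: starts 13:00 at or after Keynote Session ends 07:30 → clear.
Breakout Session: starts 14:30 at or after Keynote Session ends 07:30 → clear.
Demo Presentation: starts 16:00 at or after Keynote Session ends 07:30 → clear.
Lightning Presentation: starts 17:00 at or after Keynote Session ends 07:30 → clear.
Keynote Talk: starts 19:30 at or after Keynote Session ends 07:30 → clear.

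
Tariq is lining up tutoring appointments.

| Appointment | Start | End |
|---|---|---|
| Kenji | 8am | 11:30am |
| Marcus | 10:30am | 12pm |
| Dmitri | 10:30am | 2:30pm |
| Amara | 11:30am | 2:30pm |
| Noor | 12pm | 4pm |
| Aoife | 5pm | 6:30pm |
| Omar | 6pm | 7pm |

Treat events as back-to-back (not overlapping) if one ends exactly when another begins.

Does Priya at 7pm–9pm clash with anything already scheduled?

No — it doesn't clash with anything

Kenji: ends 11:30am at or before Priya starts 7pm → clear.
Marcus: ends 12pm at or before Priya starts 7pm → clear.
Dmitri: ends 2:30pm at or before Priya starts 7pm → clear.
Amara: ends 2:30pm at or before Priya starts 7pm → clear.
Noor: ends 4pm at or before Priya starts 7pm → clear.
Aoife: ends 6:30pm at or before Priya starts 7pm → clear.
Omar: ends 7pm at or before Priya starts 7pm → clear.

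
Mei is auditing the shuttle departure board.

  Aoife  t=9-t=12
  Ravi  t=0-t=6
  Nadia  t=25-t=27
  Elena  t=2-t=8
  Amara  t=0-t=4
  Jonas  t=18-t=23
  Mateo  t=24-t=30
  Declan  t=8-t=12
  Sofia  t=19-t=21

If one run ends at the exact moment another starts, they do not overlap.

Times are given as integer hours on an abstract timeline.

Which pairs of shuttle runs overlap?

Amara & Elena, Amara & Ravi, Aoife & Declan, Elena & Ravi, Jonas & Sofia, Mateo & Nadia

Sorted by start: Amara, Ravi, Elena, Declan, Aoife, Jonas, Sofia, Mateo, Nadia.
Ravi starts before Amara ends → Amara and Ravi overlap.
Elena starts before Amara ends → Amara and Elena overlap.
Declan starts after Amara ends; Amara is clear from here.
Elena starts before Ravi ends → Ravi and Elena overlap.
Declan starts after Ravi ends; Ravi is clear from here.
Declan starts exactly when Elena ends (back-to-back, no overlap); Elena is clear from here.
Aoife starts before Declan ends → Declan and Aoife overlap.
Jonas starts after Declan ends; Declan is clear from here.
Jonas starts after Aoife ends; Aoife is clear from here.
Sofia starts before Jonas ends → Jonas and Sofia overlap.
Mateo starts after Jonas ends; Jonas is clear from here.
Mateo starts after Sofia ends; Sofia is clear from here.
Nadia starts before Mateo ends → Mateo and Nadia overlap.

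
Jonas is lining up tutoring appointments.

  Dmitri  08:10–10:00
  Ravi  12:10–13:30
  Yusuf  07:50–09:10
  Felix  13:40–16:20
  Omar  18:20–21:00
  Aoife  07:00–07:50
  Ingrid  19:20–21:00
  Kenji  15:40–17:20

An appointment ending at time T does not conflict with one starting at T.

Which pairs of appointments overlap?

Dmitri & Yusuf, Felix & Kenji, Ingrid & Omar

Sorted by start: Aoife, Yusuf, Dmitri, Ravi, Felix, Kenji, Omar, Ingrid.
Yusuf starts exactly when Aoife ends (back-to-back, no overlap), so Aoife has no further overlaps.
Dmitri starts before Yusuf ends → Yusuf and Dmitri overlap.
Ravi starts after Yusuf ends, so Yusuf has no further overlaps.
Ravi starts after Dmitri ends, so Dmitri has no further overlaps.
Felix starts after Ravi ends, so Ravi has no further overlaps.
Kenji starts before Felix ends → Felix and Kenji overlap.
Omar starts after Felix ends, so Felix has no further overlaps.
Omar starts after Kenji ends, so Kenji has no further overlaps.
Ingrid starts before Omar ends → Omar and Ingrid overlap.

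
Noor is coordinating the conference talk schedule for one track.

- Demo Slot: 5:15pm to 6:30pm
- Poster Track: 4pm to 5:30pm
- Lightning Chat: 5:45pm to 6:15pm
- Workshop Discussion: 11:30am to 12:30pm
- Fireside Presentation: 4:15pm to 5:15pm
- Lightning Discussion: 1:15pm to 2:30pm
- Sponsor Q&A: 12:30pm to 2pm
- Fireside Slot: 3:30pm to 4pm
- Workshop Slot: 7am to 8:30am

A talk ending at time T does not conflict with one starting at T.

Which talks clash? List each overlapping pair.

Demo Slot & Lightning Chat, Demo Slot & Poster Track, Fireside Presentation & Poster Track, Lightning Discussion & Sponsor Q&A

Sorted by start: Workshop Slot, Workshop Discussion, Sponsor Q&A, Lightning Discussion, Fireside Slot, Poster Track, Fireside Presentation, Demo Slot, Lightning Chat.
Workshop Discussion starts after Workshop Slot ends, so nothing later overlaps Workshop Slot either.
Sponsor Q&A starts exactly when Workshop Discussion ends (back-to-back, no overlap), so nothing later overlaps Workshop Discussion either.
Lightning Discussion starts before Sponsor Q&A ends → Sponsor Q&A and Lightning Discussion overlap.
Fireside Slot starts after Sponsor Q&A ends, so nothing later overlaps Sponsor Q&A either.
Fireside Slot starts after Lightning Discussion ends, so nothing later overlaps Lightning Discussion either.
Poster Track starts exactly when Fireside Slot ends (back-to-back, no overlap), so nothing later overlaps Fireside Slot either.
Fireside Presentation starts before Poster Track ends → Poster Track and Fireside Presentation overlap.
Demo Slot starts before Poster Track ends → Poster Track and Demo Slot overlap.
Lightning Chat starts after Poster Track ends.
Demo Slot starts exactly when Fireside Presentation ends (back-to-back, no overlap), so nothing later overlaps Fireside Presentation either.
Lightning Chat starts before Demo Slot ends → Demo Slot and Lightning Chat overlap.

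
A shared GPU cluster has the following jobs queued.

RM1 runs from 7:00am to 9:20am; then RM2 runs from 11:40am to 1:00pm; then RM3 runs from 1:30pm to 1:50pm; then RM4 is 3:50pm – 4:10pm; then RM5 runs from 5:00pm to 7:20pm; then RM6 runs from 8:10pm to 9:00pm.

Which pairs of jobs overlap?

Sorted by start: RM1, RM2, RM3, RM4, RM5, RM6.
RM2 starts after RM1 ends, so RM1 has no further overlaps.
RM3 starts after RM2 ends, so RM2 has no further overlaps.
RM4 starts after RM3 ends, so RM3 has no further overlaps.
RM5 starts after RM4 ends, so RM4 has no further overlaps.
RM6 starts after RM5 ends.

none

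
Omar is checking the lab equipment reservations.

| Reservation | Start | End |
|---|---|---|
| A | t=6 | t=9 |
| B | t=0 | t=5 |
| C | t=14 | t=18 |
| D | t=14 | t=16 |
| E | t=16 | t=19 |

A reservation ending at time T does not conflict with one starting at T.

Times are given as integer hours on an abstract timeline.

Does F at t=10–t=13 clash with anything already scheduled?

B: ends t=5 at or before F starts t=10 → clear.
A: ends t=9 at or before F starts t=10 → clear.
C: starts t=14 at or after F ends t=13 → clear.
D: starts t=14 at or after F ends t=13 → clear.
E: starts t=16 at or after F ends t=13 → clear.

No — it doesn't clash with anything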